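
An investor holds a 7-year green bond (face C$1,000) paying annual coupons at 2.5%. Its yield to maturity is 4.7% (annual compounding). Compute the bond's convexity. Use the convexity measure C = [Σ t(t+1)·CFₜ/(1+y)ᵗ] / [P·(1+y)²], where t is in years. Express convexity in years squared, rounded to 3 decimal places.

45.935

With y = 0.047:
  t   CF        PV=CF/(1+0.047)^t    t·PV        t(t+1)·PV
  1        25.00        23.8777        23.8777          47.7555
  2        25.00        22.8059        45.6117         136.8352
  3        25.00        21.7821        65.3463         261.3853
  4        25.00        20.8043        83.2172         416.0862
  5        25.00        19.8704        99.3520         596.1120
  6        25.00        18.9784       113.8705         797.0934
  7     1,025.00       743.1853     5,202.2969      41,618.3752
  Σ                    871.3041     5,633.5724      43,873.6427
P = 871.3041.
Convexity = Σ t(t+1)·PV / [P·(1+y)²] = 43,873.6427 / (871.3041 × 1.096209) = 45.93467.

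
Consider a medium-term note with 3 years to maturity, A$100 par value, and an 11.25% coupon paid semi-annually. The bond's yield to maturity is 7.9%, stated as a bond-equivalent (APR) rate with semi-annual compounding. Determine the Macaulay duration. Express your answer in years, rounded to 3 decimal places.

Periodic yield y = 0.0395. Discount each cash flow and weight by its period:
  t   CF        PV=CF/(1+0.0395)^t    t·PV
  1        5.625         5.4113         5.4113
  2        5.625         5.2056        10.4113
  3        5.625         5.0078        15.0235
  4        5.625         4.8175        19.2701
  5        5.625         4.6345        23.1723
  6      105.625        83.7182       502.3091
  Σ                    108.7949       575.5975
Price P = Σ PV = 108.7949.
Macaulay duration = Σ(t·PV) / P = 575.5975 / 108.7949 = 5.29067 half-year periods.
In years: 5.29067 / 2 = 2.64533 years.

2.645 years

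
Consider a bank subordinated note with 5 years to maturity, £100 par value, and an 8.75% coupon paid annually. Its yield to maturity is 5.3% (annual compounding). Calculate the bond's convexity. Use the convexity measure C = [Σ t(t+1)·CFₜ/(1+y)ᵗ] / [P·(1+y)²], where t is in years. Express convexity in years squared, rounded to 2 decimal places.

With y = 0.053:
  t   CF        PV=CF/(1+0.053)^t    t·PV        t(t+1)·PV
  1         8.75         8.3096         8.3096          16.6192
  2         8.75         7.8914        15.7827          47.3481
  3         8.75         7.4942        22.4825          89.9299
  4         8.75         7.1170        28.4678         142.3392
  5       108.75        84.0016       420.0079       2,520.0471
  Σ                    114.8136       495.0505       2,816.2836
P = 114.8136.
Convexity = Σ t(t+1)·PV / [P·(1+y)²] = 2,816.2836 / (114.8136 × 1.108809) = 22.12209.

22.12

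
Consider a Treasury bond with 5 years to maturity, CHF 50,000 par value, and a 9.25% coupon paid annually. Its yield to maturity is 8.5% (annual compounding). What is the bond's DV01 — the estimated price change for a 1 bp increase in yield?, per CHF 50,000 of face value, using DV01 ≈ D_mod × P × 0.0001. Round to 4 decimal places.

Periodic yield y = 0.085.
  t   CF        PV=CF/(1+0.085)^t    t·PV
  1     4,625.00     4,262.6728     4,262.6728
  2     4,625.00     3,928.7307     7,857.4614
  3     4,625.00     3,620.9500    10,862.8499
  4     4,625.00     3,337.2811    13,349.1243
  5    54,625.00    36,328.1062   181,640.5312
  Σ                 51,477.7408   217,972.6396
P = 51,477.7408; D_Mac = 4.23431 yrs; D_mod = 3.90259 yrs.
DV01 ≈ 3.90259 × 51,477.7408 × 0.0001 = 20.089644.

CHF 20.0896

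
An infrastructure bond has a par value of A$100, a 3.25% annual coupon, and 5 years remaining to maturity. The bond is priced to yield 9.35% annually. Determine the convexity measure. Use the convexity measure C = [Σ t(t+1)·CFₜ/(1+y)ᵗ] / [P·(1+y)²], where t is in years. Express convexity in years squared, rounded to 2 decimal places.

With y = 0.0935:
  t   CF        PV=CF/(1+0.0935)^t    t·PV        t(t+1)·PV
  1         3.25         2.9721         2.9721           5.9442
  2         3.25         2.7180         5.4360          16.3079
  3         3.25         2.4856         7.4567          29.8269
  4         3.25         2.2730         9.0922          45.4609
  5       103.25        66.0383       330.1917       1,981.1501
  Σ                     76.4870       355.1487       2,078.6900
P = 76.4870.
Convexity = Σ t(t+1)·PV / [P·(1+y)²] = 2,078.6900 / (76.4870 × 1.195742) = 22.72816.

22.73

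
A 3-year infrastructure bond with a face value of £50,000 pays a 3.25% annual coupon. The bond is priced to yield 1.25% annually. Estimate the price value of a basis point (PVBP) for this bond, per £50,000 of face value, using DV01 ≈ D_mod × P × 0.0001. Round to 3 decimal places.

Periodic yield y = 0.0125.
  t   CF        PV=CF/(1+0.0125)^t    t·PV
  1     1,625.00     1,604.9383     1,604.9383
  2     1,625.00     1,585.1242     3,170.2484
  3    51,625.00    49,736.4712   149,209.4137
  Σ                 52,926.5337   153,984.6004
P = 52,926.5337; D_Mac = 2.90940 yrs; D_mod = 2.87348 yrs.
DV01 ≈ 2.87348 × 52,926.5337 × 0.0001 = 15.208356.

£15.208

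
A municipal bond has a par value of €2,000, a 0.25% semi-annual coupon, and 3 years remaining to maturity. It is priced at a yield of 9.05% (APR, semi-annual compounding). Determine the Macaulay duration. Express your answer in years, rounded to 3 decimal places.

2.989 years

Periodic yield y = 0.04525. Discount each cash flow and weight by its period:
  t   CF        PV=CF/(1+0.04525)^t    t·PV
  1         2.50         2.3918         2.3918
  2         2.50         2.2882         4.5765
  3         2.50         2.1892         6.5675
  4         2.50         2.0944         8.3776
  5         2.50         2.0037        10.0186
  6     2,002.50     1,535.5058     9,213.0349
  Σ                  1,546.4731     9,244.9669
Price P = Σ PV = 1,546.4731.
Macaulay duration = Σ(t·PV) / P = 9,244.9669 / 1,546.4731 = 5.97810 half-year periods.
In years: 5.97810 / 2 = 2.98905 years.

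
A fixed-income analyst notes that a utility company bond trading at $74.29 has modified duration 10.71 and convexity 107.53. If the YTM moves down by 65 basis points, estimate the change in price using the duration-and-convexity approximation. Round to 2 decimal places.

+$5.34

Duration effect: -D_mod·Δy = -10.71 × (-0.0065) = +0.069615
Convexity effect: ½·C·(Δy)² = 0.5 × 107.53 × (-0.0065)² = +0.00227157125
ΔP/P ≈ +0.069615 + 0.00227157125 = +0.07188657125
ΔP ≈ 74.29 × (+0.07188657125) = +5.3404533781625.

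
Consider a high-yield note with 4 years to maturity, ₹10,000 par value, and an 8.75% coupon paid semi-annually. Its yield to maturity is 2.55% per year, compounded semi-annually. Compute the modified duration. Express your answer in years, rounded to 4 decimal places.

Periodic yield y = 0.01275. First find Macaulay duration:
  t   CF        PV=CF/(1+0.01275)^t    t·PV
  1       437.50       431.9921       431.9921
  2       437.50       426.5535       853.1071
  3       437.50       421.1835     1,263.5504
  4       437.50       415.8810     1,663.5239
  5       437.50       410.6452     2,053.2262
  6       437.50       405.4754     2,432.8526
  7       437.50       400.3707     2,802.5949
  8    10,437.50     9,431.4502    75,451.6012
  Σ                 12,343.5516    86,952.4484
P = 12,343.5516; Macaulay duration = 86,952.4484 / 12,343.5516 = 7.04436 half-year periods = 3.52218 years.
Modified duration = D_Mac / (1 + y) = 3.52218 / 1.01275 = 3.47784 years.

3.4778 years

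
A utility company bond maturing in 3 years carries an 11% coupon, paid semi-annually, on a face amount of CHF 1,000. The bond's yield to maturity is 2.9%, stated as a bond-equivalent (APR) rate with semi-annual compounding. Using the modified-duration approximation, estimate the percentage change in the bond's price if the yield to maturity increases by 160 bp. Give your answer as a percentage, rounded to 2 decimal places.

Periodic yield y = 0.0145. Modified duration first:
  t   CF        PV=CF/(1+0.0145)^t    t·PV
  1        55.00        54.2139        54.2139
  2        55.00        53.4390       106.8781
  3        55.00        52.6752       158.0257
  4        55.00        51.9224       207.6895
  5        55.00        51.1803       255.9013
  6     1,055.00       967.6987     5,806.1921
  Σ                  1,231.1295     6,588.9005
P = 1,231.1295; D_Mac = 5.35192 half-year periods = 2.67596 yrs; D_mod = 2.67596/(1+0.0145) = 2.63771 yrs.
ΔP/P ≈ -D_mod · Δy = -2.63771 × (+0.016) = -0.042203 = -4.2203%.

-4.22%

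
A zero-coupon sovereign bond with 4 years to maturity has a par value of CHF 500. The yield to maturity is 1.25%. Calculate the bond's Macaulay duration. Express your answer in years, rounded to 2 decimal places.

4.00 years

A zero-coupon bond has a single cash flow at maturity, so its Macaulay duration equals its maturity: 4 years.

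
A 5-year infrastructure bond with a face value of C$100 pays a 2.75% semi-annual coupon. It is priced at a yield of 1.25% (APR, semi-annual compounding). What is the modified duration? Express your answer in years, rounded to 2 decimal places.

4.69 years

Periodic yield y = 0.00625. First find Macaulay duration:
  t   CF        PV=CF/(1+0.00625)^t    t·PV
  1        1.375         1.3665         1.3665
  2        1.375         1.3580         2.7159
  3        1.375         1.3495         4.0486
  4        1.375         1.3412         5.3646
  5        1.375         1.3328         6.6641
  6        1.375         1.3245         7.9473
  7        1.375         1.3163         9.2142
  8        1.375         1.3081        10.4652
  9        1.375         1.3000        11.7002
  10     101.375        95.2515       952.5152
  Σ                    107.2485     1,012.0018
P = 107.2485; Macaulay duration = 1,012.0018 / 107.2485 = 9.43605 half-year periods = 4.71802 years.
Modified duration = D_Mac / (1 + y) = 4.71802 / 1.00625 = 4.68872 years.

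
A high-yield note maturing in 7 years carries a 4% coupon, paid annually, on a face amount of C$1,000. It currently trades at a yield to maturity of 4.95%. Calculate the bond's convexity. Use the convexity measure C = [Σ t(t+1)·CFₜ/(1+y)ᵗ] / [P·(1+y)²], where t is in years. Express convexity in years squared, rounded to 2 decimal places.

With y = 0.0495:
  t   CF        PV=CF/(1+0.0495)^t    t·PV        t(t+1)·PV
  1        40.00        38.1134        38.1134          76.2268
  2        40.00        36.3158        72.6315         217.8945
  3        40.00        34.6029       103.8087         415.2350
  4        40.00        32.9709       131.8834         659.4171
  5        40.00        31.4158       157.0789         942.4732
  6        40.00        29.9340       179.6042       1,257.2297
  7     1,040.00       741.5770     5,191.0388      41,528.3108
  Σ                    944.9297     5,874.1590      45,096.7871
P = 944.9297.
Convexity = Σ t(t+1)·PV / [P·(1+y)²] = 45,096.7871 / (944.9297 × 1.101450) = 43.32925.

43.33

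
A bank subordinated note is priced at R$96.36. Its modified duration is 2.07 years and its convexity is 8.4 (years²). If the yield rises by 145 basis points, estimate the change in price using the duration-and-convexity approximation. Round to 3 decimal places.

-R$2.807

Duration effect: -D_mod·Δy = -2.07 × (+0.0145) = -0.030015
Convexity effect: ½·C·(Δy)² = 0.5 × 8.4 × (0.0145)² = +0.00088305
ΔP/P ≈ -0.030015 + 0.00088305 = -0.02913195
ΔP ≈ 96.36 × (-0.02913195) = -2.807154702.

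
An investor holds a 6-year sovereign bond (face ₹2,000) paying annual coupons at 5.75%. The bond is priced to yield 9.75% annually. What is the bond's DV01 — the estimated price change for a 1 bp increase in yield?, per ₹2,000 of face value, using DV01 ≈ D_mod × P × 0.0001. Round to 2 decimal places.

₹0.77

Periodic yield y = 0.0975.
  t   CF        PV=CF/(1+0.0975)^t    t·PV
  1       115.00       104.7836       104.7836
  2       115.00        95.4748       190.9496
  3       115.00        86.9930       260.9790
  4       115.00        79.2647       317.0587
  5       115.00        72.2229       361.1147
  6     2,115.00     1,210.2726     7,261.6356
  Σ                  1,649.0116     8,496.5212
P = 1,649.0116; D_Mac = 5.15249 yrs; D_mod = 4.69475 yrs.
DV01 ≈ 4.69475 × 1,649.0116 × 0.0001 = 0.774170.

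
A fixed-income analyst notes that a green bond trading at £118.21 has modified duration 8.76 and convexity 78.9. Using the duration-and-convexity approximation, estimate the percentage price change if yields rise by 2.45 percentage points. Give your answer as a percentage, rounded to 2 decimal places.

Duration effect: -D_mod·Δy = -8.76 × (+0.0245) = -0.214620
Convexity effect: ½·C·(Δy)² = 0.5 × 78.9 × (0.0245)² = +0.0236798625
ΔP/P ≈ -0.214620 + 0.0236798625 = -0.1909401375
= -19.09401375%.

-19.09%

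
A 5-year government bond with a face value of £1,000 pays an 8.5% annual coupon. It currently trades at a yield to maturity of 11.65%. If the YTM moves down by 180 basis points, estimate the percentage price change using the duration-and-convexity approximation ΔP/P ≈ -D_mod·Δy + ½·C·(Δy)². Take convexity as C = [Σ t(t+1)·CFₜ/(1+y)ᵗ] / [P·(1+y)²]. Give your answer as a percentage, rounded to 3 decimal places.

+7.122%

With y = 0.1165:
  t   CF        PV=CF/(1+0.1165)^t    t·PV        t(t+1)·PV
  1        85.00        76.1308        76.1308         152.2615
  2        85.00        68.1870       136.3740         409.1219
  3        85.00        61.0721       183.2163         732.8650
  4        85.00        54.6996       218.7983       1,093.9917
  5     1,085.00       625.3686     3,126.8432      18,761.0593
  Σ                    885.4581     3,741.3625      21,149.2994
P = 885.4581; D_Mac = 4.22534 yrs; D_mod = 3.78445 yrs; C = 19.16066.
Duration effect: -3.78445 × (-0.018) = +0.068120
Convexity effect: 0.5 × 19.16066 × (-0.018)² = +0.0031040
ΔP/P ≈ +0.068120 + 0.0031040 = +0.071224 = +7.1224%.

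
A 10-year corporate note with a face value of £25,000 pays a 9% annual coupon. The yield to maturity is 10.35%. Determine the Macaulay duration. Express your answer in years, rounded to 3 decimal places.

6.856 years

Periodic yield y = 0.1035. Discount each cash flow and weight by its year:
  t   CF        PV=CF/(1+0.1035)^t    t·PV
  1     2,250.00     2,038.9669     2,038.9669
  2     2,250.00     1,847.7272     3,695.4543
  3     2,250.00     1,674.4243     5,023.2728
  4     2,250.00     1,517.3759     6,069.5034
  5     2,250.00     1,375.0574     6,875.2870
  6     2,250.00     1,246.0874     7,476.5242
  7     2,250.00     1,129.2137     7,904.4962
  8     2,250.00     1,023.3020     8,186.4159
  9     2,250.00       927.3240     8,345.9156
  10   27,250.00    10,177.5474   101,775.4735
  Σ                 22,957.0260   157,391.3099
Price P = Σ PV = 22,957.0260.
Macaulay duration = Σ(t·PV) / P = 157,391.3099 / 22,957.0260 = 6.85591 years.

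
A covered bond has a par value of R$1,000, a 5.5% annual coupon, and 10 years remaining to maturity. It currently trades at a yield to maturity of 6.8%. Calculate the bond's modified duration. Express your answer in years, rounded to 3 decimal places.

7.337 years

Periodic yield y = 0.068. First find Macaulay duration:
  t   CF        PV=CF/(1+0.068)^t    t·PV
  1        55.00        51.4981        51.4981
  2        55.00        48.2192        96.4384
  3        55.00        45.1491       135.4472
  4        55.00        42.2744       169.0977
  5        55.00        39.5828       197.9140
  6        55.00        37.0625       222.3752
  7        55.00        34.7028       242.9193
  8        55.00        32.4932       259.9457
  9        55.00        30.4244       273.8192
  10    1,055.00       546.4368     5,464.3679
  Σ                    907.8433     7,113.8228
P = 907.8433; Macaulay duration = 7,113.8228 / 907.8433 = 7.83596 years.
Modified duration = D_Mac / (1 + y) = 7.83596 / 1.068 = 7.33704 years.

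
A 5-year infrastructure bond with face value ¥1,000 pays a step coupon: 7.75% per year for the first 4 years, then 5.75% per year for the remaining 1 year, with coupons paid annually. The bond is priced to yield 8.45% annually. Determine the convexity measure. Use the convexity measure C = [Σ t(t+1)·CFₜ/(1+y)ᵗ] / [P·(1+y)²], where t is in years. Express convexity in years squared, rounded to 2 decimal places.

20.86

With y = 0.0845:
  t   CF        PV=CF/(1+0.0845)^t    t·PV        t(t+1)·PV
  1        77.50        71.4615        71.4615         142.9230
  2        77.50        65.8935       131.7870         395.3610
  3        77.50        60.7593       182.2780         729.1121
  4        77.50        56.0252       224.1008       1,120.5042
  5     1,057.50       704.9083     3,524.5413      21,147.2475
  Σ                    959.0478     4,134.1686      23,535.1478
P = 959.0478.
Convexity = Σ t(t+1)·PV / [P·(1+y)²] = 23,535.1478 / (959.0478 × 1.176140) = 20.86496.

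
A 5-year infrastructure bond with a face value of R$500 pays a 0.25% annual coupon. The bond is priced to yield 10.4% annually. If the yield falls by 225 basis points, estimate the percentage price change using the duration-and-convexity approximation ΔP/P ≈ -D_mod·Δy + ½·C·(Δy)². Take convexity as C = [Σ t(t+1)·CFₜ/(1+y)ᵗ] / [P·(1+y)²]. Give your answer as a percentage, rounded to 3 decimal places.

+10.740%

With y = 0.104:
  t   CF        PV=CF/(1+0.104)^t    t·PV        t(t+1)·PV
  1         1.25         1.1322         1.1322           2.2645
  2         1.25         1.0256         2.0512           6.1535
  3         1.25         0.9290         2.7869          11.1477
  4         1.25         0.8415         3.3658          16.8292
  5       501.25       305.6392     1,528.1959       9,169.1752
  Σ                    309.5674     1,537.5321       9,205.5701
P = 309.5674; D_Mac = 4.96671 yrs; D_mod = 4.49883 yrs; C = 24.39817.
Duration effect: -4.49883 × (-0.0225) = +0.101224
Convexity effect: 0.5 × 24.39817 × (-0.0225)² = +0.0061758
ΔP/P ≈ +0.101224 + 0.0061758 = +0.107400 = +10.7400%.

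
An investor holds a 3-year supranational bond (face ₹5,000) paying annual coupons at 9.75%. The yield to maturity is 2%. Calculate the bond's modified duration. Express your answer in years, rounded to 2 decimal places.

2.71 years

Periodic yield y = 0.02. First find Macaulay duration:
  t   CF        PV=CF/(1+0.02)^t    t·PV
  1       487.50       477.9412       477.9412
  2       487.50       468.5698       937.1396
  3     5,487.50     5,170.9938    15,512.9814
  Σ                  6,117.5048    16,928.0622
P = 6,117.5048; Macaulay duration = 16,928.0622 / 6,117.5048 = 2.76715 years.
Modified duration = D_Mac / (1 + y) = 2.76715 / 1.02 = 2.71289 years.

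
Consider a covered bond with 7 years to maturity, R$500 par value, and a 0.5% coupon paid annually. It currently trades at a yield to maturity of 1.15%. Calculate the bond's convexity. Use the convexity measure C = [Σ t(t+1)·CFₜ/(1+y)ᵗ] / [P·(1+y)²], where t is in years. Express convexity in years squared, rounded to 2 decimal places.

With y = 0.0115:
  t   CF        PV=CF/(1+0.0115)^t    t·PV        t(t+1)·PV
  1         2.50         2.4716         2.4716           4.9432
  2         2.50         2.4435         4.8870          14.6609
  3         2.50         2.4157         7.2471          28.9884
  4         2.50         2.3882         9.5529          47.7646
  5         2.50         2.3611        11.8054          70.8324
  6         2.50         2.3342        14.0054          98.0379
  7       502.50       463.8471     3,246.9298      25,975.4382
  Σ                    478.2614     3,296.8991      26,240.6655
P = 478.2614.
Convexity = Σ t(t+1)·PV / [P·(1+y)²] = 26,240.6655 / (478.2614 × 1.023132) = 53.62629.

53.63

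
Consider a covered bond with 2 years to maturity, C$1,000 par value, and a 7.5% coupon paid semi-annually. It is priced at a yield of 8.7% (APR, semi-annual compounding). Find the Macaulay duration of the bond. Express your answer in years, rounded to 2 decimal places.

Periodic yield y = 0.0435. Discount each cash flow and weight by its period:
  t   CF        PV=CF/(1+0.0435)^t    t·PV
  1        37.50        35.9368        35.9368
  2        37.50        34.4387        68.8773
  3        37.50        33.0030        99.0091
  4     1,037.50       875.0206     3,500.0825
  Σ                    978.3991     3,703.9057
Price P = Σ PV = 978.3991.
Macaulay duration = Σ(t·PV) / P = 3,703.9057 / 978.3991 = 3.78568 half-year periods.
In years: 3.78568 / 2 = 1.89284 years.

1.89 years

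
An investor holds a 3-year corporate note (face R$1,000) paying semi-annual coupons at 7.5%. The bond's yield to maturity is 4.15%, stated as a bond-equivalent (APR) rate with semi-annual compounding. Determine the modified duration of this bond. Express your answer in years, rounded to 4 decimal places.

Periodic yield y = 0.02075. First find Macaulay duration:
  t   CF        PV=CF/(1+0.02075)^t    t·PV
  1        37.50        36.7377        36.7377
  2        37.50        35.9909        71.9818
  3        37.50        35.2593       105.7778
  4        37.50        34.5425       138.1700
  5        37.50        33.8403       169.2015
  6     1,037.50       917.2163     5,503.2979
  Σ                  1,093.5870     6,025.1667
P = 1,093.5870; Macaulay duration = 6,025.1667 / 1,093.5870 = 5.50955 half-year periods = 2.75477 years.
Modified duration = D_Mac / (1 + y) = 2.75477 / 1.02075 = 2.69877 years.

2.6988 years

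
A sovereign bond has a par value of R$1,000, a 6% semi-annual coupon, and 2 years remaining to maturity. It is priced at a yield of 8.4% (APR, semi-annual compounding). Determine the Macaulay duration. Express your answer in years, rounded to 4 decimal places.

1.9121 years

Periodic yield y = 0.042. Discount each cash flow and weight by its period:
  t   CF        PV=CF/(1+0.042)^t    t·PV
  1        30.00        28.7908        28.7908
  2        30.00        27.6303        55.2606
  3        30.00        26.5166        79.5498
  4     1,030.00       873.7081     3,494.8323
  Σ                    956.6458     3,658.4336
Price P = Σ PV = 956.6458.
Macaulay duration = Σ(t·PV) / P = 3,658.4336 / 956.6458 = 3.82423 half-year periods.
In years: 3.82423 / 2 = 1.91212 years.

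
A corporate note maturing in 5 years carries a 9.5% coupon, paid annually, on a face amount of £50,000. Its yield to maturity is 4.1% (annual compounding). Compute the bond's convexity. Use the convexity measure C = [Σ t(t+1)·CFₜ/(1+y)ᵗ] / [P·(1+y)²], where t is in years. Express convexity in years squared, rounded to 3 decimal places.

22.485

With y = 0.041:
  t   CF        PV=CF/(1+0.041)^t    t·PV        t(t+1)·PV
  1     4,750.00     4,562.9203     4,562.9203       9,125.8405
  2     4,750.00     4,383.2087     8,766.4174      26,299.2523
  3     4,750.00     4,210.5751    12,631.7254      50,526.9016
  4     4,750.00     4,044.7408    16,178.9630      80,894.8152
  5    54,750.00    44,784.7832   223,923.9159   1,343,543.4954
  Σ                 61,986.2281   266,063.9420   1,510,390.3050
P = 61,986.2281.
Convexity = Σ t(t+1)·PV / [P·(1+y)²] = 1,510,390.3050 / (61,986.2281 × 1.083681) = 22.48498.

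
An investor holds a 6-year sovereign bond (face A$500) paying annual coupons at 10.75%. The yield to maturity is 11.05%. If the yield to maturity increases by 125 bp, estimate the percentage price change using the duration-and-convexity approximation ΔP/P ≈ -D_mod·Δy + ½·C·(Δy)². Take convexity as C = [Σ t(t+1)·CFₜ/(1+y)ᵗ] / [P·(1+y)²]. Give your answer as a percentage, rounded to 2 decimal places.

-5.11%

With y = 0.1105:
  t   CF        PV=CF/(1+0.1105)^t    t·PV        t(t+1)·PV
  1        53.75        48.4016        48.4016          96.8032
  2        53.75        43.5854        87.1709         261.5126
  3        53.75        39.2485       117.7454         470.9817
  4        53.75        35.3431       141.3723         706.8613
  5        53.75        31.8263       159.1313         954.7879
  6       553.75       295.2585     1,771.5508      12,400.8557
  Σ                    493.6633     2,325.3723      14,891.8024
P = 493.6633; D_Mac = 4.71044 yrs; D_mod = 4.24173 yrs; C = 24.46129.
Duration effect: -4.24173 × (+0.0125) = -0.053022
Convexity effect: 0.5 × 24.46129 × (0.0125)² = +0.0019110
ΔP/P ≈ -0.053022 + 0.0019110 = -0.051111 = -5.1111%.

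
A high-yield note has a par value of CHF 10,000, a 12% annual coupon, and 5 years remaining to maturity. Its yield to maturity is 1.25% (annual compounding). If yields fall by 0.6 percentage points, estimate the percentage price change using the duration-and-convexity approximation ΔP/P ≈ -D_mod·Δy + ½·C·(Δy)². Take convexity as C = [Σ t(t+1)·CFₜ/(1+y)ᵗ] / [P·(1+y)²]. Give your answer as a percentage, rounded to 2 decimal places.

With y = 0.0125:
  t   CF        PV=CF/(1+0.0125)^t    t·PV        t(t+1)·PV
  1     1,200.00     1,185.1852     1,185.1852       2,370.3704
  2     1,200.00     1,170.5533     2,341.1065       7,023.3196
  3     1,200.00     1,156.1020     3,468.3060      13,873.2239
  4     1,200.00     1,141.8291     4,567.3165      22,836.5826
  5    11,200.00    10,525.5031    52,627.5155     315,765.0928
  Σ                 15,179.1727    64,189.4297     361,868.5893
P = 15,179.1727; D_Mac = 4.22878 yrs; D_mod = 4.17658 yrs; C = 23.25481.
Duration effect: -4.17658 × (-0.006) = +0.025059
Convexity effect: 0.5 × 23.25481 × (-0.006)² = +0.0004186
ΔP/P ≈ +0.025059 + 0.0004186 = +0.025478 = +2.5478%.

+2.55%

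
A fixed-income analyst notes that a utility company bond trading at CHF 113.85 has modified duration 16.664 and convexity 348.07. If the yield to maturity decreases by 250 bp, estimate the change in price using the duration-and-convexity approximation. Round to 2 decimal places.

+CHF 59.81

Duration effect: -D_mod·Δy = -16.664 × (-0.025) = +0.416600
Convexity effect: ½·C·(Δy)² = 0.5 × 348.07 × (-0.025)² = +0.108771875
ΔP/P ≈ +0.416600 + 0.108771875 = +0.525371875
ΔP ≈ 113.85 × (+0.525371875) = +59.81358796875.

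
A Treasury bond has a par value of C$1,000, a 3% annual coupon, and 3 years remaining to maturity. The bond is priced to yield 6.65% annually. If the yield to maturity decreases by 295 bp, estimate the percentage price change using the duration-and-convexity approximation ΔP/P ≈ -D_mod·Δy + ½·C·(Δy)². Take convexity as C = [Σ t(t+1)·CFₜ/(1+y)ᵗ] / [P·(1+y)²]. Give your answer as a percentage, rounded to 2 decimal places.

+8.49%

With y = 0.0665:
  t   CF        PV=CF/(1+0.0665)^t    t·PV        t(t+1)·PV
  1        30.00        28.1294        28.1294          56.2588
  2        30.00        26.3754        52.7509         158.2526
  3     1,030.00       849.0918     2,547.2754      10,189.1016
  Σ                    903.5966     2,628.1556      10,403.6129
P = 903.5966; D_Mac = 2.90855 yrs; D_mod = 2.72719 yrs; C = 10.12250.
Duration effect: -2.72719 × (-0.0295) = +0.080452
Convexity effect: 0.5 × 10.12250 × (-0.0295)² = +0.0044046
ΔP/P ≈ +0.080452 + 0.0044046 = +0.084857 = +8.4857%.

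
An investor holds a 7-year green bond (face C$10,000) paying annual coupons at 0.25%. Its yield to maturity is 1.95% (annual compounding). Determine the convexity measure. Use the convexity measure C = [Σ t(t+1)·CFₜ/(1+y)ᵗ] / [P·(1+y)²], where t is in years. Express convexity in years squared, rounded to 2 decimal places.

With y = 0.0195:
  t   CF        PV=CF/(1+0.0195)^t    t·PV        t(t+1)·PV
  1        25.00        24.5218        24.5218          49.0436
  2        25.00        24.0528        48.1056         144.3168
  3        25.00        23.5927        70.7782         283.1128
  4        25.00        23.1415        92.5659         462.8296
  5        25.00        22.6989       113.4943         680.9655
  6        25.00        22.2647       133.5881         935.1169
  7    10,025.00     8,757.3714    61,301.6001     490,412.8006
  Σ                  8,897.6438    61,784.6540     492,968.1859
P = 8,897.6438.
Convexity = Σ t(t+1)·PV / [P·(1+y)²] = 492,968.1859 / (8,897.6438 × 1.039380) = 53.30518.

53.31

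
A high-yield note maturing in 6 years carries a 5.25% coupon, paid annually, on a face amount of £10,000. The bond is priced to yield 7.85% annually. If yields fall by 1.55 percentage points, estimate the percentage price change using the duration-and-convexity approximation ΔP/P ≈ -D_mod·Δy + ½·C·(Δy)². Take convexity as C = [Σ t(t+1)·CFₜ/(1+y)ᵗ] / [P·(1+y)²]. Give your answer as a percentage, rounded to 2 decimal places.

With y = 0.0785:
  t   CF        PV=CF/(1+0.0785)^t    t·PV        t(t+1)·PV
  1       525.00       486.7872       486.7872         973.5744
  2       525.00       451.3558       902.7116       2,708.1347
  3       525.00       418.5033     1,255.5098       5,022.0392
  4       525.00       388.0420     1,552.1679       7,760.8395
  5       525.00       359.7978     1,798.9892      10,793.9353
  6    10,525.00     6,688.0761    40,128.4568     280,899.1974
  Σ                  8,792.5622    46,124.6224     308,157.7205
P = 8,792.5622; D_Mac = 5.24587 yrs; D_mod = 4.86404 yrs; C = 30.13126.
Duration effect: -4.86404 × (-0.0155) = +0.075393
Convexity effect: 0.5 × 30.13126 × (-0.0155)² = +0.0036195
ΔP/P ≈ +0.075393 + 0.0036195 = +0.079012 = +7.9012%.

+7.90%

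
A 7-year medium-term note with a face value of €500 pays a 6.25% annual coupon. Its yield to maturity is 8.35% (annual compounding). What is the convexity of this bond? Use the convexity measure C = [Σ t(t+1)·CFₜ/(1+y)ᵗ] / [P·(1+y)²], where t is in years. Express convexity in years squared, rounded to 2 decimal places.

With y = 0.0835:
  t   CF        PV=CF/(1+0.0835)^t    t·PV        t(t+1)·PV
  1        31.25        28.8417        28.8417          57.6834
  2        31.25        26.6190        53.2381         159.7142
  3        31.25        24.5676        73.7029         294.8116
  4        31.25        22.6743        90.6973         453.4865
  5        31.25        20.9269       104.6346         627.8078
  6        31.25        19.3142       115.8851         811.1960
  7       531.25       303.0376     2,121.2633      16,970.1062
  Σ                    445.9814     2,588.2630      19,374.8057
P = 445.9814.
Convexity = Σ t(t+1)·PV / [P·(1+y)²] = 19,374.8057 / (445.9814 × 1.173972) = 37.00520.

37.01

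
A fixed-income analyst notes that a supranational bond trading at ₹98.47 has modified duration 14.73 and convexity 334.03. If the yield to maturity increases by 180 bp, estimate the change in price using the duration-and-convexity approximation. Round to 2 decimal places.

-₹20.78

Duration effect: -D_mod·Δy = -14.73 × (+0.018) = -0.265140
Convexity effect: ½·C·(Δy)² = 0.5 × 334.03 × (0.018)² = +0.05411286
ΔP/P ≈ -0.265140 + 0.05411286 = -0.21102714
ΔP ≈ 98.47 × (-0.21102714) = -20.7798424758.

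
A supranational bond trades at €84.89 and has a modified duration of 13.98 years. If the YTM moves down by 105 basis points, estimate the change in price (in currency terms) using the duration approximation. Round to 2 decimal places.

+€12.46

Duration approximation: ΔP/P ≈ -D_mod · Δy = -13.98 × (-0.0105) = +0.146790.
ΔP ≈ 84.89 × (+0.146790) = +12.4610031.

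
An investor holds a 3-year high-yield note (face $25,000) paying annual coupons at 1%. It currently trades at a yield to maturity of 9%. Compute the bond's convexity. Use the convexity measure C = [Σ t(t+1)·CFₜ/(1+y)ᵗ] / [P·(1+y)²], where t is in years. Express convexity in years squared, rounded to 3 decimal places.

With y = 0.09:
  t   CF        PV=CF/(1+0.09)^t    t·PV        t(t+1)·PV
  1       250.00       229.3578       229.3578         458.7156
  2       250.00       210.4200       420.8400       1,262.5200
  3    25,250.00    19,497.6329    58,492.8986     233,971.5945
  Σ                 19,937.4107    59,143.0964     235,692.8300
P = 19,937.4107.
Convexity = Σ t(t+1)·PV / [P·(1+y)²] = 235,692.8300 / (19,937.4107 × 1.188100) = 9.95004.

9.950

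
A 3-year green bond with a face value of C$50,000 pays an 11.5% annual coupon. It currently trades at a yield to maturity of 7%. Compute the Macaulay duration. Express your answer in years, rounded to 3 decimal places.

2.718 years

Periodic yield y = 0.07. Discount each cash flow and weight by its year:
  t   CF        PV=CF/(1+0.07)^t    t·PV
  1     5,750.00     5,373.8318     5,373.8318
  2     5,750.00     5,022.2727    10,044.5454
  3    55,750.00    45,508.6066   136,525.8199
  Σ                 55,904.7111   151,944.1971
Price P = Σ PV = 55,904.7111.
Macaulay duration = Σ(t·PV) / P = 151,944.1971 / 55,904.7111 = 2.71791 years.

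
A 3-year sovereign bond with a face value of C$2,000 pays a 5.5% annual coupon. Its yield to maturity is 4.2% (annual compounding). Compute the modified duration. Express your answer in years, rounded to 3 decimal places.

2.734 years

Periodic yield y = 0.042. First find Macaulay duration:
  t   CF        PV=CF/(1+0.042)^t    t·PV
  1       110.00       105.5662       105.5662
  2       110.00       101.3112       202.6223
  3     2,110.00     1,865.0020     5,595.0060
  Σ                  2,071.8794     5,903.1945
P = 2,071.8794; Macaulay duration = 5,903.1945 / 2,071.8794 = 2.84920 years.
Modified duration = D_Mac / (1 + y) = 2.84920 / 1.042 = 2.73436 years.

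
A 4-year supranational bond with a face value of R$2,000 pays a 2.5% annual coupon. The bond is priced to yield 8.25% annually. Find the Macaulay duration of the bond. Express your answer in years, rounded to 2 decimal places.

Periodic yield y = 0.0825. Discount each cash flow and weight by its year:
  t   CF        PV=CF/(1+0.0825)^t    t·PV
  1        50.00        46.1894        46.1894
  2        50.00        42.6692        85.3383
  3        50.00        39.4172       118.2517
  4     2,050.00     1,492.9396     5,971.7584
  Σ                  1,621.2154     6,221.5379
Price P = Σ PV = 1,621.2154.
Macaulay duration = Σ(t·PV) / P = 6,221.5379 / 1,621.2154 = 3.83758 years.

3.84 years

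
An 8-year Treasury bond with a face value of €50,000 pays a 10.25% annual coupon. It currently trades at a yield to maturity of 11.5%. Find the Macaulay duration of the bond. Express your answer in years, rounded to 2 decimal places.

Periodic yield y = 0.115. Discount each cash flow and weight by its year:
  t   CF        PV=CF/(1+0.115)^t    t·PV
  1     5,125.00     4,596.4126     4,596.4126
  2     5,125.00     4,122.3431     8,244.6862
  3     5,125.00     3,697.1687    11,091.5061
  4     5,125.00     3,315.8464    13,263.3855
  5     5,125.00     2,973.8532    14,869.2662
  6     5,125.00     2,667.1330    16,002.7977
  7     5,125.00     2,392.0475    16,744.3324
  8    55,125.00    23,075.4226   184,603.3808
  Σ                 46,840.2270   269,415.7675
Price P = Σ PV = 46,840.2270.
Macaulay duration = Σ(t·PV) / P = 269,415.7675 / 46,840.2270 = 5.75180 years.

5.75 years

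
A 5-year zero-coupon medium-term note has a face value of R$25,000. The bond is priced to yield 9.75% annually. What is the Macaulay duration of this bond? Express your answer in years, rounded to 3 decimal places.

A zero-coupon bond has a single cash flow at maturity, so its Macaulay duration equals its maturity: 5 years.

5.000 years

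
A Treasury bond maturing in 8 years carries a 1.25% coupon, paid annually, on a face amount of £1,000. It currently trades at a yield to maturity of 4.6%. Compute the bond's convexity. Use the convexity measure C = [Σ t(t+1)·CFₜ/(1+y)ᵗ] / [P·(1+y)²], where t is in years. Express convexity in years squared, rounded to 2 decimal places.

61.54

With y = 0.046:
  t   CF        PV=CF/(1+0.046)^t    t·PV        t(t+1)·PV
  1        12.50        11.9503        11.9503          23.9006
  2        12.50        11.4247        22.8495          68.5485
  3        12.50        10.9223        32.7670         131.0679
  4        12.50        10.4420        41.7680         208.8398
  5        12.50         9.9828        49.9139         299.4835
  6        12.50         9.5438        57.2626         400.8383
  7        12.50         9.1241        63.8684         510.9475
  8     1,012.50       706.5478     5,652.3825      50,871.4424
  Σ                    779.9378     5,932.7622      52,515.0684
P = 779.9378.
Convexity = Σ t(t+1)·PV / [P·(1+y)²] = 52,515.0684 / (779.9378 × 1.094116) = 61.54044.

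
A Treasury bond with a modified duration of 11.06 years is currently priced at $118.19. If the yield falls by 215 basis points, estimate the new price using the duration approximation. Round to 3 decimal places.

$146.294

Duration approximation: ΔP/P ≈ -D_mod · Δy = -11.06 × (-0.0215) = +0.237790.
New price ≈ 118.19 × (1 + 0.237790) = 146.2944001.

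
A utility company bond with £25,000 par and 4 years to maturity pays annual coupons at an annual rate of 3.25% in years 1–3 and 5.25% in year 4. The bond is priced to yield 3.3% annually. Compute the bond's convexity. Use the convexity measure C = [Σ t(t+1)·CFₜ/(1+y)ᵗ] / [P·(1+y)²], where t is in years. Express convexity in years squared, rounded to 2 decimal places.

17.61

With y = 0.033:
  t   CF        PV=CF/(1+0.033)^t    t·PV        t(t+1)·PV
  1       812.50       786.5440       786.5440       1,573.0881
  2       812.50       761.4173     1,522.8346       4,568.5037
  3       812.50       737.0932     2,211.2796       8,845.1184
  4    26,312.50    23,107.9185    92,431.6740     462,158.3700
  Σ                 25,392.9730    96,952.3322     477,145.0801
P = 25,392.9730.
Convexity = Σ t(t+1)·PV / [P·(1+y)²] = 477,145.0801 / (25,392.9730 × 1.067089) = 17.60906.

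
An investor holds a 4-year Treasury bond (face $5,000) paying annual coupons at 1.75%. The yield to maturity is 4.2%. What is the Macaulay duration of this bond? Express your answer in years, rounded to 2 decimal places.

3.89 years

Periodic yield y = 0.042. Discount each cash flow and weight by its year:
  t   CF        PV=CF/(1+0.042)^t    t·PV
  1        87.50        83.9731        83.9731
  2        87.50        80.5884       161.1768
  3        87.50        77.3401       232.0204
  4     5,087.50     4,315.5241    17,262.0964
  Σ                  4,557.4258    17,739.2668
Price P = Σ PV = 4,557.4258.
Macaulay duration = Σ(t·PV) / P = 17,739.2668 / 4,557.4258 = 3.89239 years.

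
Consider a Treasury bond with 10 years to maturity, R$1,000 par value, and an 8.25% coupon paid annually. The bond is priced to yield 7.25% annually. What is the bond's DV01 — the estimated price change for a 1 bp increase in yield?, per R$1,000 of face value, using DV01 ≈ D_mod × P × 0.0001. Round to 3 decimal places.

R$0.726

Periodic yield y = 0.0725.
  t   CF        PV=CF/(1+0.0725)^t    t·PV
  1        82.50        76.9231        76.9231
  2        82.50        71.7231       143.4463
  3        82.50        66.8747       200.6242
  4        82.50        62.3541       249.4162
  5        82.50        58.1390       290.6949
  6        82.50        54.2088       325.2531
  7        82.50        50.5444       353.8106
  8        82.50        47.1276       377.0210
  9        82.50        43.9418       395.4766
  10    1,082.50       537.5946     5,375.9460
  Σ                  1,069.4313     7,788.6120
P = 1,069.4313; D_Mac = 7.28295 yrs; D_mod = 6.79063 yrs.
DV01 ≈ 6.79063 × 1,069.4313 × 0.0001 = 0.726211.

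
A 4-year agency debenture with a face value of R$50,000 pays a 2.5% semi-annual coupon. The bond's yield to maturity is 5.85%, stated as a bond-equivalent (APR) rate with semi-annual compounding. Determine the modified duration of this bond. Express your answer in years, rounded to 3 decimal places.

Periodic yield y = 0.02925. First find Macaulay duration:
  t   CF        PV=CF/(1+0.02925)^t    t·PV
  1       625.00       607.2383       607.2383
  2       625.00       589.9813     1,179.9627
  3       625.00       573.2148     1,719.6444
  4       625.00       556.9247     2,227.6990
  5       625.00       541.0976     2,705.4882
  6       625.00       525.7203     3,154.3219
  7       625.00       510.7800     3,575.4600
  8    50,625.00    40,197.4062   321,579.2499
  Σ                 44,102.3633   336,749.0643
P = 44,102.3633; Macaulay duration = 336,749.0643 / 44,102.3633 = 7.63562 half-year periods = 3.81781 years.
Modified duration = D_Mac / (1 + y) = 3.81781 / 1.02925 = 3.70931 years.

3.709 years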